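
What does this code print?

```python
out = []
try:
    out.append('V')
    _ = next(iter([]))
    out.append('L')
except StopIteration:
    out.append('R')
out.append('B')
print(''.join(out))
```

Execution trace: 'V' (try body) → 'R' (except StopIteration) → 'B' (after the try/except). Output: VRB

Answer: VRB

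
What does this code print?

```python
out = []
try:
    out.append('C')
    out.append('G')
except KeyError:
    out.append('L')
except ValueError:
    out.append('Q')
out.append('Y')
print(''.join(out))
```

Execution trace: 'C' (try body) → 'G' (try body, no exception) → 'Y' (after the try/except). Output: CGY

Answer: CGY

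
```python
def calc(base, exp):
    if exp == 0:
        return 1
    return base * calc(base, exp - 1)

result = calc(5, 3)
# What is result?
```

calc(5, 3) = 5 * 5 * 5 = 125

Answer: 125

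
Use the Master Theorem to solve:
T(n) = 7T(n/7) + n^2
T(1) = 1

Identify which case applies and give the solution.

a=7, b=7, f(n)=n^2. log_7(7) = 1. Since c=2 > 1 and the regularity condition holds (7(n/7)^2 = (7/7^2)n^2 with 7/7^2 < 1), Case 3 applies: T(n) = Θ(f(n)) = O(n^2).

Answer: O(n^2) - Case 3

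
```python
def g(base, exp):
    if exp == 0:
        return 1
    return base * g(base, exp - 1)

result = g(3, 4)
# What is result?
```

g(3, 4) = 3 * 3 * 3 * 3 = 81

Answer: 81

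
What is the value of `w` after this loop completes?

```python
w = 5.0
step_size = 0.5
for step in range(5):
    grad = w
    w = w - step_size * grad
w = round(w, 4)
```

Gradient descent: w = 5.0 * (1 - 0.5)^5
`w` takes the values: 5.0 → 2.5 → 1.25 → 0.625 → 0.3125 → 0.15625 → 0.1562

Answer: 0.1562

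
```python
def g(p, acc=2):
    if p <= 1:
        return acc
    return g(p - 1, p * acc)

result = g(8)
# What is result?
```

Accumulator trace (n, acc): (8, 2) -> (7, 16) -> (6, 112) -> (5, 672) -> (4, 3360) -> (3, 13440) -> (2, 40320) -> (1, 80640) -> return 80640

Answer: 80640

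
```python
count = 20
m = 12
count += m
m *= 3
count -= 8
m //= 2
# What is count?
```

Trace:
`count = 20` → count = 20
`m = 12` → m = 12
`count += m` → count = 32
`m *= 3` → m = 36
`count -= 8` → count = 24
`m //= 2` → m = 18
So count = 24

Answer: 24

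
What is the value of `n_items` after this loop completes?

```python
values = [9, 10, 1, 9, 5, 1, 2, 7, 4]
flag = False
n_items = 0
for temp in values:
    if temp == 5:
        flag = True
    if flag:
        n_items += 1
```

Count elements after first 5 in [9, 10, 1, 9, 5, 1, 2, 7, 4]
`n_items` takes the values: 0 → 1 → 2 → 3 → 4 → 5

Answer: 5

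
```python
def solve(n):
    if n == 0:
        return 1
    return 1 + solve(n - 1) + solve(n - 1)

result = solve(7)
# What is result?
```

solve(n) = 1 + 2·solve(n-1), solve(0)=1. Closed form: (1+1)·2^7 - 1 = 255.

Answer: 255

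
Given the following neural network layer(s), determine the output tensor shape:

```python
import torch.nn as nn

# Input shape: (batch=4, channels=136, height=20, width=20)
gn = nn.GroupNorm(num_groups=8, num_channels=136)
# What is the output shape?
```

Input: (4, 136, 20, 20) -> Output: (4, 136, 20, 20)

Answer: (4, 136, 20, 20)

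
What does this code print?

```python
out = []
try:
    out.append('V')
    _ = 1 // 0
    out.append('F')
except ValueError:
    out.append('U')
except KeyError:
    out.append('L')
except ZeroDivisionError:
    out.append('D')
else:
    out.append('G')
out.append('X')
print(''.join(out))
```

Execution trace: 'V' (try body) → 'D' (except ZeroDivisionError) → 'X' (after the try/except). Output: VDX

Answer: VDX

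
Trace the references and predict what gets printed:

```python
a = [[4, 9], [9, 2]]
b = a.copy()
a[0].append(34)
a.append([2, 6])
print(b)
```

Key concept: shallow copy with nested lists.
Step by step:
`a = [[4, 9], [9, 2]]` → a = [[4, 9], [9, 2]]
`b = a.copy()` → b = [[4, 9], [9, 2]]
`a[0].append(34)` → a = [[4, 9, 34], [9, 2]]; b = [[4, 9, 34], [9, 2]]
`a.append([2, 6])` → a = [[4, 9, 34], [9, 2], [2, 6]]
`print(b)` → prints [[4, 9, 34], [9, 2]]

Answer: [[4, 9, 34], [9, 2]]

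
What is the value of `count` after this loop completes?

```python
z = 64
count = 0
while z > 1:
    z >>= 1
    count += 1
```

Count right shifts until 1
`count` takes the values: 0 → 1 → 2 → 3 → 4 → 5 → 6

Answer: 6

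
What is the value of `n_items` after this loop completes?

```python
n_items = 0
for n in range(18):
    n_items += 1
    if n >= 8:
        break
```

Loop breaks when n reaches 8, n_items is 9
`n_items` takes the values: 0 → 1 → 2 → 3 → 4 → 5 → 6 → 7 → 8 → 9

Answer: 9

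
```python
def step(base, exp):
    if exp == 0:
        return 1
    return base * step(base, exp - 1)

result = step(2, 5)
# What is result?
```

step(2, 5) = 2 * 2 * 2 * 2 * 2 = 32

Answer: 32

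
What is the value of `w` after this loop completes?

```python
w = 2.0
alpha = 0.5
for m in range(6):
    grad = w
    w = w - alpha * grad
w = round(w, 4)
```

Gradient descent: w = 2.0 * (1 - 0.5)^6
`w` takes the values: 2.0 → 1.0 → 0.5 → 0.25 → 0.125 → 0.0625 → 0.03125 → 0.0312

Answer: 0.0312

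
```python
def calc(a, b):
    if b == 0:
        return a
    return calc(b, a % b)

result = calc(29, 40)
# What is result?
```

calc(29, 40) -> calc(40, 29) -> calc(29, 11) -> calc(11, 7) -> calc(7, 4) -> calc(4, 3) -> calc(3, 1) -> calc(1, 0) -> 1

Answer: 1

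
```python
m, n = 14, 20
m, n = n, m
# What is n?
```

Trace:
`m, n = 14, 20` → m = 14; n = 20
`m, n = n, m` → m = 20; n = 14
So n = 14

Answer: 14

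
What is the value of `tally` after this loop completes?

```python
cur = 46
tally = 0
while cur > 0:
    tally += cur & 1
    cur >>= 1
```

Count set bits in 46 (binary: 0b101110)
`tally` takes the values: 0 → 1 → 2 → 3 → 4

Answer: 4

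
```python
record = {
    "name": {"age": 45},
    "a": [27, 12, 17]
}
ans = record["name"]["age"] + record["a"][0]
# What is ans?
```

Trace:
`record = { ...` → record = {'name': {'age': 45}, 'a': [27, 12, 17]}
`ans = record["name"]["age"] + record["a"][0]` → ans = 72
So ans = 72

Answer: 72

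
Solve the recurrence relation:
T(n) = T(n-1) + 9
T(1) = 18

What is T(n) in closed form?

Unrolling: T(n) = T(1) + 9·(n-1) = 18 + 9(n-1) = 9n + 9.

Answer: T(n) = 9n + 9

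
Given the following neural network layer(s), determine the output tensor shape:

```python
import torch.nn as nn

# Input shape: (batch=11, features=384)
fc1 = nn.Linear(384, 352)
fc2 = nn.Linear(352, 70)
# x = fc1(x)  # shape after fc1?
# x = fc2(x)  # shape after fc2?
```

Input: (11, 384) -> after fc1: (11, 352) -> Output: (11, 70)

Answer: (11, 70)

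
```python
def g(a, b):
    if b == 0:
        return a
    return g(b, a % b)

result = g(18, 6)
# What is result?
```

g(18, 6) -> g(6, 0) -> 6

Answer: 6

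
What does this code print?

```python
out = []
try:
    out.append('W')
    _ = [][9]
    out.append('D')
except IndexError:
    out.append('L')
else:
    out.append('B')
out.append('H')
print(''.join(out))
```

Execution trace: 'W' (try body) → 'L' (except IndexError) → 'H' (after the try/except). Output: WLH

Answer: WLH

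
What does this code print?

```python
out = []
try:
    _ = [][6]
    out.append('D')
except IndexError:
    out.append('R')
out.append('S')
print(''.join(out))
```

Execution trace: 'R' (except IndexError) → 'S' (after the try/except). Output: RS

Answer: RS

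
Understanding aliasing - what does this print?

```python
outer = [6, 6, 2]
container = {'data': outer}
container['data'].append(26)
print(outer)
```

Key concept: dict holds reference to list.
Step by step:
`outer = [6, 6, 2]` → outer = [6, 6, 2]
`container = {'data': outer}` → container = {'data': [6, 6, 2]}
`container['data'].append(26)` → outer = [6, 6, 2, 26]; container = {'data': [6, 6, 2, 26]}
`print(outer)` → prints [6, 6, 2, 26]

Answer: [6, 6, 2, 26]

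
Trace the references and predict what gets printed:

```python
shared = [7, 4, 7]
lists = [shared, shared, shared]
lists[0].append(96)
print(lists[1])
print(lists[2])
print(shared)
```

Key concept: list of same reference.
Step by step:
`shared = [7, 4, 7]` → shared = [7, 4, 7]
`lists = [shared, shared, shared]` → lists = [[7, 4, 7], [7, 4, 7], [7, 4, 7]]
`lists[0].append(96)` → shared = [7, 4, 7, 96]; lists = [[7, 4, 7, 96], [7, 4, 7, 96], [7, 4, 7, 96]]
`print(lists[1])` → prints [7, 4, 7, 96]
`print(lists[2])` → prints [7, 4, 7, 96]
`print(shared)` → prints [7, 4, 7, 96]

Answer:
[7, 4, 7, 96]
[7, 4, 7, 96]
[7, 4, 7, 96]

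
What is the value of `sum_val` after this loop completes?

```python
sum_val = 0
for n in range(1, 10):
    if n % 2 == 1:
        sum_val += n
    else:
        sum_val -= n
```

Add odd, subtract even
`sum_val` takes the values: 0 → 1 → -1 → 2 → -2 → 3 → -3 → 4 → -4 → 5

Answer: 5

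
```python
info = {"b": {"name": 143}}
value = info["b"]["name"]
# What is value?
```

Trace:
`info = {"b": {"name": 143}}` → info = {'b': {'name': 143}}
`value = info["b"]["name"]` → value = 143
So value = 143

Answer: 143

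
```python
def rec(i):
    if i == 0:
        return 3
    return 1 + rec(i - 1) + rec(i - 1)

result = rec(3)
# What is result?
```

rec(i) = 1 + 2·rec(i-1), rec(0)=3. Closed form: (3+1)·2^3 - 1 = 31.

Answer: 31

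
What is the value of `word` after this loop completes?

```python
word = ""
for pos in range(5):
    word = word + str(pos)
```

Concatenate digits 0 to 4
`word` takes the values: "" → "0" → "01" → "012" → "0123" → "01234"

Answer: "01234"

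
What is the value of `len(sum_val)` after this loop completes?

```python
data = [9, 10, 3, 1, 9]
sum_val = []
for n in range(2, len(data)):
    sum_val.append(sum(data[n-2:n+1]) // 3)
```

Number of 3-element averages
`sum_val` takes the values: [] → [7] → [7, 4] → [7, 4, 4]
So `len(sum_val)` = 3

Answer: 3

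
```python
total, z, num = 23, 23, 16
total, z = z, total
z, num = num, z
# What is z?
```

Trace:
`total, z, num = 23, 23, 16` → total = 23; z = 23; num = 16
`total, z = z, total` → total = 23; z = 23
`z, num = num, z` → z = 16; num = 23
So z = 16

Answer: 16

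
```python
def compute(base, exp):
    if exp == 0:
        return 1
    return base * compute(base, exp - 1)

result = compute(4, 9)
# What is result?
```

compute(4, 9) = 4 * 4 * 4 * 4 * 4 * 4 * 4 * 4 * 4 = 262144

Answer: 262144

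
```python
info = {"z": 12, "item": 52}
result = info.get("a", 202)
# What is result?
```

Trace:
`info = {"z": 12, "item": 52}` → info = {'z': 12, 'item': 52}
`result = info.get("a", 202)` → result = 202
So result = 202

Answer: 202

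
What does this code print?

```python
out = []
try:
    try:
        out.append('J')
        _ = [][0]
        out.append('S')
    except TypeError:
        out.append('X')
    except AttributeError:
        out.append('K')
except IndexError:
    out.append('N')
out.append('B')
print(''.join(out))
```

Execution trace: 'J' (try body) → 'N' (outer except IndexError) → 'B' (after the try/except). Output: JNB

Answer: JNB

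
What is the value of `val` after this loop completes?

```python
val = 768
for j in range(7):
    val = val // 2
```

Halve 7 times: 768 // 2^7 = 6
`val` takes the values: 768 → 384 → 192 → 96 → 48 → 24 → 12 → 6

Answer: 6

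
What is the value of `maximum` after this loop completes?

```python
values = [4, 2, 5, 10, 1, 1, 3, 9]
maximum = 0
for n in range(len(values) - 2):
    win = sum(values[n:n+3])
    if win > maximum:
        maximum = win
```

Max sum of 3-element window in [4, 2, 5, 10, 1, 1, 3, 9]
`maximum` takes the values: 0 → 11 → 17

Answer: 17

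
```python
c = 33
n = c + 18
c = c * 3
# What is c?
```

Trace:
`c = 33` → c = 33
`n = c + 18` → n = 51
`c = c * 3` → c = 99
So c = 99

Answer: 99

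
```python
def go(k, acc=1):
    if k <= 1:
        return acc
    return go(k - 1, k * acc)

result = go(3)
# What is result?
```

Accumulator trace (n, acc): (3, 1) -> (2, 3) -> (1, 6) -> return 6

Answer: 6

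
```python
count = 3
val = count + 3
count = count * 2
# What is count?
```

Trace:
`count = 3` → count = 3
`val = count + 3` → val = 6
`count = count * 2` → count = 6
So count = 6

Answer: 6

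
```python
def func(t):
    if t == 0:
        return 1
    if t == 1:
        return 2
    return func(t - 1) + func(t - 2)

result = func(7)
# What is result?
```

Build up from base cases: func(0)=1, func(1)=2, func(2)=3, func(3)=5, func(4)=8, func(5)=13, func(6)=21, ..., func(7)=34

Answer: 34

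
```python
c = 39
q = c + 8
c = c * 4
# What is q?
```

Trace:
`c = 39` → c = 39
`q = c + 8` → q = 47
`c = c * 4` → c = 156
So q = 47

Answer: 47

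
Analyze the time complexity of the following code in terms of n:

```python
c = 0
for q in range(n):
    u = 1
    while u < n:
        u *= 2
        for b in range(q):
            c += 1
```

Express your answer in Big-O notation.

Each loop level contributes: n × log n × n. Multiplying the contributions gives O(n^2 log n).

Answer: O(n^2 log n)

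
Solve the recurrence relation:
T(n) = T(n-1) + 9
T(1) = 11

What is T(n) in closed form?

Unrolling: T(n) = T(1) + 9·(n-1) = 11 + 9(n-1) = 9n + 2.

Answer: T(n) = 9n + 2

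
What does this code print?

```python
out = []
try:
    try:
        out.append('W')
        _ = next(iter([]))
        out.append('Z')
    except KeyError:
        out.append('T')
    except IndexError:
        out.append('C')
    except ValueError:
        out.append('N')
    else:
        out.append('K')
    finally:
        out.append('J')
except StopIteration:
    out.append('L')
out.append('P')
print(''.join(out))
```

Execution trace: 'W' (try body) → 'J' (finally) → 'L' (outer except StopIteration) → 'P' (after the try/except). Output: WJLP

Answer: WJLP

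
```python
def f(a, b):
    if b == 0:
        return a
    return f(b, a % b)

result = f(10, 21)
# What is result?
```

f(10, 21) -> f(21, 10) -> f(10, 1) -> f(1, 0) -> 1

Answer: 1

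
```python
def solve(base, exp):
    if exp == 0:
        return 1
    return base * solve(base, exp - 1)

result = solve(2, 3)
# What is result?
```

solve(2, 3) = 2 * 2 * 2 = 8

Answer: 8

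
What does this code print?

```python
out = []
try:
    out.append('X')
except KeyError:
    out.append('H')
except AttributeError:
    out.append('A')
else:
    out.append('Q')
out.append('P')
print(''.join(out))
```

Execution trace: 'X' (try body, no exception) → 'Q' (else) → 'P' (after the try/except). Output: XQP

Answer: XQP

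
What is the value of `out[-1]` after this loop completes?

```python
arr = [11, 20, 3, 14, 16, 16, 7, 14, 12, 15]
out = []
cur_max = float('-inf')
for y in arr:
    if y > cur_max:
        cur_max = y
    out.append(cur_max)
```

Running max ends at 20
`out` takes the values: [] → [11] → [11, 20] → [11, 20, 20] → [11, 20, 20, 20] → [11, 20, 20, 20, 20] → [11, 20, 20, 20, 20, 20] → [11, 20, 20, 20, 20, 20, 20] → [11, 20, 20, 20, 20, 20, 20, 20] → [11, 20, 20, 20, 20, 20, 20, 20, 20] → [11, 20, 20, 20, 20, 20, 20, 20, 20, 20]
So `out[-1]` = 20

Answer: 20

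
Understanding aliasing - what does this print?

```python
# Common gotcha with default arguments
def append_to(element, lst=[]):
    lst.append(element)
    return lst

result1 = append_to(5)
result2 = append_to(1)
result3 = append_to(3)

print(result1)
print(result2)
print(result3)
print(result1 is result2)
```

Key concept: mutable default argument gotcha.
Step by step:
`result1 = append_to(5)` → result1 = [5]
`result2 = append_to(1)` → result1 = [5, 1] (same object as result2); result2 = [5, 1] (same object as result1)
`result3 = append_to(3)` → result1 = [5, 1, 3] (same object as result2, result3); result2 = [5, 1, 3] (same object as result1, result3); result3 = [5, 1, 3] (same object as result1, result2)
`print(result1)` → prints [5, 1, 3]
`print(result2)` → prints [5, 1, 3]
`print(result3)` → prints [5, 1, 3]
`print(result1 is result2)` → prints True

Answer:
[5, 1, 3]
[5, 1, 3]
[5, 1, 3]
True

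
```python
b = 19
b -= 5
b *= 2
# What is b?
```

Trace:
`b = 19` → b = 19
`b -= 5` → b = 14
`b *= 2` → b = 28
So b = 28

Answer: 28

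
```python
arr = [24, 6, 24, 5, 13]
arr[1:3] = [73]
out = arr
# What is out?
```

Trace:
`arr = [24, 6, 24, 5, 13]` → arr = [24, 6, 24, 5, 13]
`arr[1:3] = [73]` → arr = [24, 73, 5, 13]
`out = arr` → out = [24, 73, 5, 13]
So out = [24, 73, 5, 13]

Answer: [24, 73, 5, 13]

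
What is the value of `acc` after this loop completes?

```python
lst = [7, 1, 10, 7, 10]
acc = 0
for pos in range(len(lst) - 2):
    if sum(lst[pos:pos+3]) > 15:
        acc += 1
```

Count windows with sum > 15
`acc` takes the values: 0 → 1 → 2 → 3

Answer: 3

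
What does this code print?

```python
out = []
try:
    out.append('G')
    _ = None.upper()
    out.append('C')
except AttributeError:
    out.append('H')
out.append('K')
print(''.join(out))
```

Execution trace: 'G' (try body) → 'H' (except AttributeError) → 'K' (after the try/except). Output: GHK

Answer: GHK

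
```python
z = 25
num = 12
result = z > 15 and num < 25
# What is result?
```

Trace:
`z = 25` → z = 25
`num = 12` → num = 12
`result = z > 15 and num < 25` → result = True
So result = True

Answer: True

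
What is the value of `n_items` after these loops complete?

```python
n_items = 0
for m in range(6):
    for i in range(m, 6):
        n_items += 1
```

Upper triangle: 6 + 5 + ... + 1
`n_items` takes the values: 0 → 1 → 2 → 3 → 4 → 5 → 6 → 7 → 8 → 9 → 10 → 11 → 12 → 13 → 14 → 15 → 16 → 17 → 18 → 19 → 20 → 21

Answer: 21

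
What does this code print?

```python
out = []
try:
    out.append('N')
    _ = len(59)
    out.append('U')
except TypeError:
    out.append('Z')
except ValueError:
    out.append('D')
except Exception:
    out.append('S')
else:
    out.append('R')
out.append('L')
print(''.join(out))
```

Execution trace: 'N' (try body) → 'Z' (except TypeError) → 'L' (after the try/except). Output: NZL

Answer: NZL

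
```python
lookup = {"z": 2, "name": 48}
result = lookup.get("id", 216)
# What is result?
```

Trace:
`lookup = {"z": 2, "name": 48}` → lookup = {'z': 2, 'name': 48}
`result = lookup.get("id", 216)` → result = 216
So result = 216

Answer: 216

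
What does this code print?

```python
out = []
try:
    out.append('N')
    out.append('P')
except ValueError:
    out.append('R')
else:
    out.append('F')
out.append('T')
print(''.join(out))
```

Execution trace: 'N' (try body) → 'P' (try body, no exception) → 'F' (else) → 'T' (after the try/except). Output: NPFT

Answer: NPFT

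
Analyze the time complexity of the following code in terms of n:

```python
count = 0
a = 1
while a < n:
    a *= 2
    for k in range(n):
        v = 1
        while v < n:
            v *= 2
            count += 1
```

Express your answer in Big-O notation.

Each loop level contributes: log n × n × log n. Multiplying the contributions gives O(n log² n).

Answer: O(n log² n)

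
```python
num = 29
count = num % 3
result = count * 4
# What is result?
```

Trace:
`num = 29` → num = 29
`count = num % 3` → count = 2
`result = count * 4` → result = 8
So result = 8

Answer: 8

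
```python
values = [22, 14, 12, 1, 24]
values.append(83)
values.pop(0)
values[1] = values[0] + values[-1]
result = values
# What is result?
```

Trace:
`values = [22, 14, 12, 1, 24]` → values = [22, 14, 12, 1, 24]
`values.append(83)` → values = [22, 14, 12, 1, 24, 83]
`values.pop(0)` → values = [14, 12, 1, 24, 83]
`values[1] = values[0] + values[-1]` → values = [14, 97, 1, 24, 83]
`result = values` → result = [14, 97, 1, 24, 83]
So result = [14, 97, 1, 24, 83]

Answer: [14, 97, 1, 24, 83]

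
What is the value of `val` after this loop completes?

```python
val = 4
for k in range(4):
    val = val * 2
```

Multiply by 2, 4 times: 4 * 2^4 = 64
`val` takes the values: 4 → 8 → 16 → 32 → 64

Answer: 64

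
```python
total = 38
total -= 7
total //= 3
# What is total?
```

Trace:
`total = 38` → total = 38
`total -= 7` → total = 31
`total //= 3` → total = 10
So total = 10

Answer: 10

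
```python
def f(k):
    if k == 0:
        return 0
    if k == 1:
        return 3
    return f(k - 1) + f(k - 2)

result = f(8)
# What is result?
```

Build up from base cases: f(0)=0, f(1)=3, f(2)=3, f(3)=6, f(4)=9, f(5)=15, f(6)=24, ..., f(8)=63

Answer: 63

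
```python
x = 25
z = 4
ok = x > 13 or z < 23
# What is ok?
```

Trace:
`x = 25` → x = 25
`z = 4` → z = 4
`ok = x > 13 or z < 23` → ok = True
So ok = True

Answer: True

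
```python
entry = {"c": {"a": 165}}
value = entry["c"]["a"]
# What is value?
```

Trace:
`entry = {"c": {"a": 165}}` → entry = {'c': {'a': 165}}
`value = entry["c"]["a"]` → value = 165
So value = 165

Answer: 165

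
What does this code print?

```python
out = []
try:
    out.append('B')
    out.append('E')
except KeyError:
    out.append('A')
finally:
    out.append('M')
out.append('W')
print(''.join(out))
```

Execution trace: 'B' (try body) → 'E' (try body, no exception) → 'M' (finally) → 'W' (after the try/except). Output: BEMW

Answer: BEMW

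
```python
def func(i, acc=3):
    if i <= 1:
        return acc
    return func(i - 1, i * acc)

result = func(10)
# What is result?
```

Accumulator trace (n, acc): (10, 3) -> (9, 30) -> (8, 270) -> (7, 2160) -> (6, 15120) -> (5, 90720) -> (4, 453600) -> (3, 1814400) -> (2, 5443200) -> (1, 10886400) -> return 10886400

Answer: 10886400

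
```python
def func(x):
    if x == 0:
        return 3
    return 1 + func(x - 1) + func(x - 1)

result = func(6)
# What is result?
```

func(x) = 1 + 2·func(x-1), func(0)=3. Closed form: (3+1)·2^6 - 1 = 255.

Answer: 255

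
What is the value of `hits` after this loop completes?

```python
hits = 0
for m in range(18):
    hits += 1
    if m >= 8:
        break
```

Loop breaks when m reaches 8, hits is 9
`hits` takes the values: 0 → 1 → 2 → 3 → 4 → 5 → 6 → 7 → 8 → 9

Answer: 9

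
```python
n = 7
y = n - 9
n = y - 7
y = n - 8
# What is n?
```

Trace:
`n = 7` → n = 7
`y = n - 9` → y = -2
`n = y - 7` → n = -9
`y = n - 8` → y = -17
So n = -9

Answer: -9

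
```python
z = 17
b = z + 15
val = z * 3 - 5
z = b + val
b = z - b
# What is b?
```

Trace:
`z = 17` → z = 17
`b = z + 15` → b = 32
`val = z * 3 - 5` → val = 46
`z = b + val` → z = 78
`b = z - b` → b = 46
So b = 46

Answer: 46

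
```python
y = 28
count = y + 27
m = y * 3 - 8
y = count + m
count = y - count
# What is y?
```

Trace:
`y = 28` → y = 28
`count = y + 27` → count = 55
`m = y * 3 - 8` → m = 76
`y = count + m` → y = 131
`count = y - count` → count = 76
So y = 131

Answer: 131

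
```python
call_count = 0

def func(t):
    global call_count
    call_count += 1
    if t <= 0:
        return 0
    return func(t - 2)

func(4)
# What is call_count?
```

Linear recursion stepping by 2: 3 calls from t=4 down to ≤0.

Answer: 3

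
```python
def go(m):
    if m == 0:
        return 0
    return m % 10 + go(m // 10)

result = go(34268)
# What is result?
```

Sum of digits of 34268: 8 + 6 + 2 + 4 + 3 = 23

Answer: 23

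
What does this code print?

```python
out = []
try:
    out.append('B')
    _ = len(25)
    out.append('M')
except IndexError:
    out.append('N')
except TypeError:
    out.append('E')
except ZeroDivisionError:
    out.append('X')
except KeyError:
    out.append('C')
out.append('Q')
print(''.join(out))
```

Execution trace: 'B' (try body) → 'E' (except TypeError) → 'Q' (after the try/except). Output: BEQ

Answer: BEQ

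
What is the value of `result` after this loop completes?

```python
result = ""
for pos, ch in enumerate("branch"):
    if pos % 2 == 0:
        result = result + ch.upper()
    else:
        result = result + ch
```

Uppercase even positions in 'branch'
`result` takes the values: "" → "B" → "Br" → "BrA" → "BrAn" → "BrAnC" → "BrAnCh"

Answer: "BrAnCh"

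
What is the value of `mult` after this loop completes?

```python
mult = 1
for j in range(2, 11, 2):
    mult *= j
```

Product of even numbers 2 to 10
`mult` takes the values: 1 → 2 → 8 → 48 → 384 → 3840

Answer: 3840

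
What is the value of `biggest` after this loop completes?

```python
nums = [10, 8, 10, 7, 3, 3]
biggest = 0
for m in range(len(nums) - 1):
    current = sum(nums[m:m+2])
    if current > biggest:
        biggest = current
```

Max sum of 2-element window in [10, 8, 10, 7, 3, 3]
`biggest` takes the values: 0 → 18

Answer: 18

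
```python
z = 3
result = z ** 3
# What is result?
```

Trace:
`z = 3` → z = 3
`result = z ** 3` → result = 27
So result = 27

Answer: 27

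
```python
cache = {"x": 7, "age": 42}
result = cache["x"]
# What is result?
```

Trace:
`cache = {"x": 7, "age": 42}` → cache = {'x': 7, 'age': 42}
`result = cache["x"]` → result = 7
So result = 7

Answer: 7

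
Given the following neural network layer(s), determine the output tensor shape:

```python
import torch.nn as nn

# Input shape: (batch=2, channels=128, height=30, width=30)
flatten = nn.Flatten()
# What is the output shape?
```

Input: (2, 128, 30, 30) -> Output: (2, 115200)

Answer: (2, 115200)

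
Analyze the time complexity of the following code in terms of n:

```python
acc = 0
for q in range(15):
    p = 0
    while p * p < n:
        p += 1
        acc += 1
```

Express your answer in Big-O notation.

Each loop level contributes: 1 × √n. Multiplying the contributions gives O(√n).

Answer: O(√n)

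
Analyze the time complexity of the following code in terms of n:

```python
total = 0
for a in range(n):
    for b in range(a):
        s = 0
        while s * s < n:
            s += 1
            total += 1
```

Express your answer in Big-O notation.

Each loop level contributes: n × n × √n. Multiplying the contributions gives O(n^2√n).

Answer: O(n^2√n)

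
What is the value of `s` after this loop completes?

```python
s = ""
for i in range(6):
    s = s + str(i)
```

Concatenate digits 0 to 5
`s` takes the values: "" → "0" → "01" → "012" → "0123" → "01234" → "012345"

Answer: "012345"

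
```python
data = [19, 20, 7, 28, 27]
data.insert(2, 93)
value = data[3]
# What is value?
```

Trace:
`data = [19, 20, 7, 28, 27]` → data = [19, 20, 7, 28, 27]
`data.insert(2, 93)` → data = [19, 20, 93, 7, 28, 27]
`value = data[3]` → value = 7
So value = 7

Answer: 7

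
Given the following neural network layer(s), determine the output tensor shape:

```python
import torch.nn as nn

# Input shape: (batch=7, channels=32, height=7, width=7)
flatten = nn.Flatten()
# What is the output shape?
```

Input: (7, 32, 7, 7) -> Output: (7, 1568)

Answer: (7, 1568)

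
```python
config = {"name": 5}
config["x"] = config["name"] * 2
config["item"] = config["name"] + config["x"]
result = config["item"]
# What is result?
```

Trace:
`config = {"name": 5}` → config = {'name': 5}
`config["x"] = config["name"] * 2` → config = {'name': 5, 'x': 10}
`config["item"] = config["name"] + config["x"]` → config = {'name': 5, 'x': 10, 'item': 15}
`result = config["item"]` → result = 15
So result = 15

Answer: 15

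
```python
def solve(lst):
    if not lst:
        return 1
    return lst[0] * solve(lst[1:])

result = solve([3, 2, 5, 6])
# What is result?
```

Product over [3, 2, 5, 6] = 3 * 2 * 5 * 6 = 180

Answer: 180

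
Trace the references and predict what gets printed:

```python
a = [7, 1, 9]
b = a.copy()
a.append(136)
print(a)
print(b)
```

Key concept: list.copy() creates independent copy.
Step by step:
`a = [7, 1, 9]` → a = [7, 1, 9]
`b = a.copy()` → b = [7, 1, 9]
`a.append(136)` → a = [7, 1, 9, 136]
`print(a)` → prints [7, 1, 9, 136]
`print(b)` → prints [7, 1, 9]

Answer:
[7, 1, 9, 136]
[7, 1, 9]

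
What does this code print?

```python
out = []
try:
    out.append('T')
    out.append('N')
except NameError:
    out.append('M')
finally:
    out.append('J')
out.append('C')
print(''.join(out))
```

Execution trace: 'T' (try body) → 'N' (try body, no exception) → 'J' (finally) → 'C' (after the try/except). Output: TNJC

Answer: TNJC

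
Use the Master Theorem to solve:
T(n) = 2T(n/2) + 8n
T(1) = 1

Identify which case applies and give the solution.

a=2, b=2, f(n)=8n. log_2(2) = 1. Since c=1 = 1, Case 2 applies: T(n) = Θ(n^log_b(a) · log n) = O(n log n).

Answer: O(n log n) - Case 2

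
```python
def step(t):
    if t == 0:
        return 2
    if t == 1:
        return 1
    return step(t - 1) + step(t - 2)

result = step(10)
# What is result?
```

Build up from base cases: step(0)=2, step(1)=1, step(2)=3, step(3)=4, step(4)=7, step(5)=11, step(6)=18, ..., step(10)=123

Answer: 123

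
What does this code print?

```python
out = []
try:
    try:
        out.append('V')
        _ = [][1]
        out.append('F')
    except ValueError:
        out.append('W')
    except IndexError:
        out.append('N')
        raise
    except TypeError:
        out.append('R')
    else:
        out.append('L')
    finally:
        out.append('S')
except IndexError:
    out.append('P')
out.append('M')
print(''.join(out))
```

Execution trace: 'V' (inner try body) → 'N' (inner except IndexError) → 'S' (inner finally) → 'P' (outer except IndexError) → 'M' (after the try/except). Output: VNSPM

Answer: VNSPM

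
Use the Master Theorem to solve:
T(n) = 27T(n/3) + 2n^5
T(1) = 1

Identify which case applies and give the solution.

a=27, b=3, f(n)=2n^5. log_3(27) = 3. Since c=5 > 3 and the regularity condition holds (27(n/3)^5 = (27/3^5)n^5 with 27/3^5 < 1), Case 3 applies: T(n) = Θ(f(n)) = O(n^5).

Answer: O(n^5) - Case 3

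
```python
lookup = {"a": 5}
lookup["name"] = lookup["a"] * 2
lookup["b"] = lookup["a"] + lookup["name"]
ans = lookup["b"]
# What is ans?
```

Trace:
`lookup = {"a": 5}` → lookup = {'a': 5}
`lookup["name"] = lookup["a"] * 2` → lookup = {'a': 5, 'name': 10}
`lookup["b"] = lookup["a"] + lookup["name"]` → lookup = {'a': 5, 'name': 10, 'b': 15}
`ans = lookup["b"]` → ans = 15
So ans = 15

Answer: 15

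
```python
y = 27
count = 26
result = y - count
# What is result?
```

Trace:
`y = 27` → y = 27
`count = 26` → count = 26
`result = y - count` → result = 1
So result = 1

Answer: 1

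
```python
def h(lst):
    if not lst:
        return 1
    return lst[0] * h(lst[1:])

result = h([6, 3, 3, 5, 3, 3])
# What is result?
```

Product over [6, 3, 3, 5, 3, 3] = 6 * 3 * 3 * 5 * 3 * 3 = 2430

Answer: 2430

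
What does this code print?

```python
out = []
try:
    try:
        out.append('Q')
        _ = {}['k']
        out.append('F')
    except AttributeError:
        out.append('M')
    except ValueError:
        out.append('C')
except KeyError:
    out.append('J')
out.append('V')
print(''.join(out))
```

Execution trace: 'Q' (try body) → 'J' (outer except KeyError) → 'V' (after the try/except). Output: QJV

Answer: QJV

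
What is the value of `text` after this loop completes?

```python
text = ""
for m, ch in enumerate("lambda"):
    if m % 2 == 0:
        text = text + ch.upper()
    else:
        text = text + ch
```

Uppercase even positions in 'lambda'
`text` takes the values: "" → "L" → "La" → "LaM" → "LaMb" → "LaMbD" → "LaMbDa"

Answer: "LaMbDa"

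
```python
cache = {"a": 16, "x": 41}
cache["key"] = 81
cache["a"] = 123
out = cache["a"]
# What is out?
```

Trace:
`cache = {"a": 16, "x": 41}` → cache = {'a': 16, 'x': 41}
`cache["key"] = 81` → cache = {'a': 16, 'x': 41, 'key': 81}
`cache["a"] = 123` → cache = {'a': 123, 'x': 41, 'key': 81}
`out = cache["a"]` → out = 123
So out = 123

Answer: 123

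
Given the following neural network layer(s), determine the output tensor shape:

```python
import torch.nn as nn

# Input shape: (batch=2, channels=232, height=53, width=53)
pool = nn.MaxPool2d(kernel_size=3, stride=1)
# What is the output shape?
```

Input: (2, 232, 53, 53) -> Output: (2, 232, 51, 51)

Answer: (2, 232, 51, 51)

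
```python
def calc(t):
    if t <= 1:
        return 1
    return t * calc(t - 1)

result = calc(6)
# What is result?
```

calc(6) = 6 * 5 * 4 * 3 * 2 * 1 = 720

Answer: 720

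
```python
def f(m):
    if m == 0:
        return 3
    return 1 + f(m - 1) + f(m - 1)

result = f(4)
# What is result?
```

f(m) = 1 + 2·f(m-1), f(0)=3. Closed form: (3+1)·2^4 - 1 = 63.

Answer: 63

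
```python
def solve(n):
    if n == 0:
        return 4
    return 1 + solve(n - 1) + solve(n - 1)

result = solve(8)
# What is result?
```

solve(n) = 1 + 2·solve(n-1), solve(0)=4. Closed form: (4+1)·2^8 - 1 = 1279.

Answer: 1279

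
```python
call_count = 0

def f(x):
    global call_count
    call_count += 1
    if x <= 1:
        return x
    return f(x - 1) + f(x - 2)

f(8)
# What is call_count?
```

Calls(x) = 1 + Calls(x-1) + Calls(x-2); Calls(0)=Calls(1)=1. For x=8 this gives 67.

Answer: 67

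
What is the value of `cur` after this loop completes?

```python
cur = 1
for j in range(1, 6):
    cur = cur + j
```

Start at 1, add 1 through 5
`cur` takes the values: 1 → 2 → 4 → 7 → 11 → 16

Answer: 16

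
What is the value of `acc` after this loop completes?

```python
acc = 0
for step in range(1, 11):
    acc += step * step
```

Sum of squares 1² to 10² = 385
`acc` takes the values: 0 → 1 → 5 → 14 → 30 → 55 → 91 → 140 → 204 → 285 → 385

Answer: 385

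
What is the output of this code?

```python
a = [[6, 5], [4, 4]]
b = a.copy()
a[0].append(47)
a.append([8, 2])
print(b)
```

Key concept: shallow copy with nested lists.
Step by step:
`a = [[6, 5], [4, 4]]` → a = [[6, 5], [4, 4]]
`b = a.copy()` → b = [[6, 5], [4, 4]]
`a[0].append(47)` → a = [[6, 5, 47], [4, 4]]; b = [[6, 5, 47], [4, 4]]
`a.append([8, 2])` → a = [[6, 5, 47], [4, 4], [8, 2]]
`print(b)` → prints [[6, 5, 47], [4, 4]]

Answer: [[6, 5, 47], [4, 4]]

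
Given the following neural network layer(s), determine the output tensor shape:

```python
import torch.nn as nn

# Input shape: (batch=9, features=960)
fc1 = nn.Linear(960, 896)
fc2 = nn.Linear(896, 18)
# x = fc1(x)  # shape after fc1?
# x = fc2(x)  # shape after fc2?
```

Input: (9, 960) -> after fc1: (9, 896) -> Output: (9, 18)

Answer: (9, 18)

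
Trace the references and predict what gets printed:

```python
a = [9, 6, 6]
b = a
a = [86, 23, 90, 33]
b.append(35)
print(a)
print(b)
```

Key concept: rebinding vs mutation: a is rebound to a new list, b still points at the original.
Step by step:
`a = [9, 6, 6]` → a = [9, 6, 6]
`b = a` → b = [9, 6, 6] (same object as a)
`a = [86, 23, 90, 33]` → a = [86, 23, 90, 33]
`b.append(35)` → b = [9, 6, 6, 35]
`print(a)` → prints [86, 23, 90, 33]
`print(b)` → prints [9, 6, 6, 35]

Answer:
[86, 23, 90, 33]
[9, 6, 6, 35]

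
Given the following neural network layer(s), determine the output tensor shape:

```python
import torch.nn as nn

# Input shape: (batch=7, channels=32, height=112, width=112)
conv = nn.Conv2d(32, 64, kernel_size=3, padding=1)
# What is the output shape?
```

Input: (7, 32, 112, 112) -> Output: (7, 64, 112, 112)

Answer: (7, 64, 112, 112)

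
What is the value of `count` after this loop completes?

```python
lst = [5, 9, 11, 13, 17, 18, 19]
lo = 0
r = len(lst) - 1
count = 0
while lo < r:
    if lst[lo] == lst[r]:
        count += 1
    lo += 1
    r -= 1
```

Count matching pairs from ends
`count` takes the values: 0

Answer: 0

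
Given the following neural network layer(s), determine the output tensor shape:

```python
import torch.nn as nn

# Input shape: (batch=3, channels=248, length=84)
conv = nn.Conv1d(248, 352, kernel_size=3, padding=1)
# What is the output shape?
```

Input: (3, 248, 84) -> Output: (3, 352, 84)

Answer: (3, 352, 84)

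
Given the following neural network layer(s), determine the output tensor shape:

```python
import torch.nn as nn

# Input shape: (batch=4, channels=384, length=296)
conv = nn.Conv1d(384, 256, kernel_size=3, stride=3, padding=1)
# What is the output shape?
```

Input: (4, 384, 296) -> Output: (4, 256, 99)

Answer: (4, 256, 99)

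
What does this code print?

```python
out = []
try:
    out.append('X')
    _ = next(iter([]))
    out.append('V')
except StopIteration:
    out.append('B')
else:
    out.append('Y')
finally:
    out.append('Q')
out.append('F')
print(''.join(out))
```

Execution trace: 'X' (try body) → 'B' (except StopIteration) → 'Q' (finally) → 'F' (after the try/except). Output: XBQF

Answer: XBQF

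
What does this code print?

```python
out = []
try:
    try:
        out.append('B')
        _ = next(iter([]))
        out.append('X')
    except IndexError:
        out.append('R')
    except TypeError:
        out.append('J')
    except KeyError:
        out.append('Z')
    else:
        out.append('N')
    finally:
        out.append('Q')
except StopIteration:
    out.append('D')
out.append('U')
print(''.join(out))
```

Execution trace: 'B' (try body) → 'Q' (finally) → 'D' (outer except StopIteration) → 'U' (after the try/except). Output: BQDU

Answer: BQDU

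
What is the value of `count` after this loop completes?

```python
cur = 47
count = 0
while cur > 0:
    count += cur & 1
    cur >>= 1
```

Count set bits in 47 (binary: 0b101111)
`count` takes the values: 0 → 1 → 2 → 3 → 4 → 5

Answer: 5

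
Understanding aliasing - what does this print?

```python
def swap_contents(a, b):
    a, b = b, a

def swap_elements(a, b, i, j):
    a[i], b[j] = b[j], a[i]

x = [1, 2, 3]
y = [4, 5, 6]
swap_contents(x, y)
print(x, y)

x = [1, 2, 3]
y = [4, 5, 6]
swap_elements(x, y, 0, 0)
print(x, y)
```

Key concept: parameter rebinding vs mutation.
Step by step:
`x = [1, 2, 3]` → x = [1, 2, 3]
`y = [4, 5, 6]` → y = [4, 5, 6]
`swap_contents(x, y)` → no visible change to tracked variables
`print(x, y)` → prints [1, 2, 3] [4, 5, 6]
`x = [1, 2, 3]` → x = [1, 2, 3]
`y = [4, 5, 6]` → y = [4, 5, 6]
`swap_elements(x, y, 0, 0)` → x = [4, 2, 3]; y = [1, 5, 6]
`print(x, y)` → prints [4, 2, 3] [1, 5, 6]

Answer:
[1, 2, 3] [4, 5, 6]
[4, 2, 3] [1, 5, 6]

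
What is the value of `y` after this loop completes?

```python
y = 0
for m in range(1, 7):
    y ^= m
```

XOR of 1 to 6
`y` takes the values: 0 → 1 → 3 → 0 → 4 → 1 → 7

Answer: 7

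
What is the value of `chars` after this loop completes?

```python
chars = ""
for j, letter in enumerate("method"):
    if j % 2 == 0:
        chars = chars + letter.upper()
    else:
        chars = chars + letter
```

Uppercase even positions in 'method'
`chars` takes the values: "" → "M" → "Me" → "MeT" → "MeTh" → "MeThO" → "MeThOd"

Answer: "MeThOd"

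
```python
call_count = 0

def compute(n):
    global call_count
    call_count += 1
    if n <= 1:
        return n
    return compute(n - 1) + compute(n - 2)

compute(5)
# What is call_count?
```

Calls(n) = 1 + Calls(n-1) + Calls(n-2); Calls(0)=Calls(1)=1. For n=5 this gives 15.

Answer: 15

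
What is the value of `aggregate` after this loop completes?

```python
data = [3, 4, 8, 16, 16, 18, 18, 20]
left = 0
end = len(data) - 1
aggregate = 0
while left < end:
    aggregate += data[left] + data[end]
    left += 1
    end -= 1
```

Sum of pairs from ends
`aggregate` takes the values: 0 → 23 → 45 → 71 → 103

Answer: 103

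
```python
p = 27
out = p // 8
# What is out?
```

Trace:
`p = 27` → p = 27
`out = p // 8` → out = 3
So out = 3

Answer: 3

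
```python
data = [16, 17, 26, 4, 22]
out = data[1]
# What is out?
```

Trace:
`data = [16, 17, 26, 4, 22]` → data = [16, 17, 26, 4, 22]
`out = data[1]` → out = 17
So out = 17

Answer: 17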